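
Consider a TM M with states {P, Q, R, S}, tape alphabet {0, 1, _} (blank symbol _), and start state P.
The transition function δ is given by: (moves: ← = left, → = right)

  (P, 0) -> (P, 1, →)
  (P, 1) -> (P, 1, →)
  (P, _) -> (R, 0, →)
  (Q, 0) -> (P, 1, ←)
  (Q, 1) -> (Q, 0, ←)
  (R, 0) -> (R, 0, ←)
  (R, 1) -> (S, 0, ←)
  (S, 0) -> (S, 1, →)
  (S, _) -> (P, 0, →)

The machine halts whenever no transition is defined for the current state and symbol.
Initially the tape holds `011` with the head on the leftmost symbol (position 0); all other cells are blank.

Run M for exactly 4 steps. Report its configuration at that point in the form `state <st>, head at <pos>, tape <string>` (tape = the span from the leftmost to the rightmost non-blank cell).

state R, head at 4, tape 1110

P | [0]11__   read 0 → write 1, move →, go to P
P | 1[1]1__   read 1 → write 1, move →, go to P
P | 11[1]__   read 1 → write 1, move →, go to P
P | 111[_]_   read _ → write 0, move →, go to R
R | 1110[_]
After 4 steps: state R, head at 4, tape 1110.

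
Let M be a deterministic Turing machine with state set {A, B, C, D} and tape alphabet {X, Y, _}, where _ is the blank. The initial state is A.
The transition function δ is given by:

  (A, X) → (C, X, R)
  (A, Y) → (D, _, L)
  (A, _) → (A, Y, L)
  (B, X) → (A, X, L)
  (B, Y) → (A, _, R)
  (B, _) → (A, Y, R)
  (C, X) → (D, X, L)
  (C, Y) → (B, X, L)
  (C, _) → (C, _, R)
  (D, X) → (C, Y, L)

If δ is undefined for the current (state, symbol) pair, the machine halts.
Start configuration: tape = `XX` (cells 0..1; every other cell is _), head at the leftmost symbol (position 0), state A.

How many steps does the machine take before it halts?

A | ___[X]X   read X → write X, move R, go to C
C | ___X[X]   read X → write X, move L, go to D
D | ___[X]X   read X → write Y, move L, go to C
C | __[_]YX   read _ → write _, move R, go to C
C | ___[Y]X   read Y → write X, move L, go to B
B | __[_]XX   read _ → write Y, move R, go to A
A | __Y[X]X   read X → write X, move R, go to C
C | __YX[X]   read X → write X, move L, go to D
D | __Y[X]X   read X → write Y, move L, go to C
C | __[Y]YX   read Y → write X, move L, go to B
B | _[_]XYX   read _ → write Y, move R, go to A
A | _Y[X]YX   read X → write X, move R, go to C
C | _YX[Y]X   read Y → write X, move L, go to B
B | _Y[X]XX   read X → write X, move L, go to A
A | _[Y]XXX   read Y → write _, move L, go to D
D | [_]_XXX
M halts after 15 transitions.

15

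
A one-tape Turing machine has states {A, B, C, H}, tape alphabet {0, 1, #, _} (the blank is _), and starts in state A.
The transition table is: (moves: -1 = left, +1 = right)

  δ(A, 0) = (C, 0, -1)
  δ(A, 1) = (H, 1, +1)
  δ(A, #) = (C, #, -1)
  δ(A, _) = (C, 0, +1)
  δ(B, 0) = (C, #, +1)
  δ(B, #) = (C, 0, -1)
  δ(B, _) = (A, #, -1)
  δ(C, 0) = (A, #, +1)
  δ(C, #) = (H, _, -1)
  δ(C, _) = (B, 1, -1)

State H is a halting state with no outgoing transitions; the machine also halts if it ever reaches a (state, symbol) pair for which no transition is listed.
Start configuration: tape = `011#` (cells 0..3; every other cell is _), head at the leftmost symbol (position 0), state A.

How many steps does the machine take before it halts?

5

A | ___[0]11#   read 0 → write 0, move -1, go to C
C | __[_]011#   read _ → write 1, move -1, go to B
B | _[_]1011#   read _ → write #, move -1, go to A
A | [_]#1011#   read _ → write 0, move +1, go to C
C | 0[#]1011#   read # → write _, move -1, go to H
H | [0]_1011#
M halts after 5 transitions.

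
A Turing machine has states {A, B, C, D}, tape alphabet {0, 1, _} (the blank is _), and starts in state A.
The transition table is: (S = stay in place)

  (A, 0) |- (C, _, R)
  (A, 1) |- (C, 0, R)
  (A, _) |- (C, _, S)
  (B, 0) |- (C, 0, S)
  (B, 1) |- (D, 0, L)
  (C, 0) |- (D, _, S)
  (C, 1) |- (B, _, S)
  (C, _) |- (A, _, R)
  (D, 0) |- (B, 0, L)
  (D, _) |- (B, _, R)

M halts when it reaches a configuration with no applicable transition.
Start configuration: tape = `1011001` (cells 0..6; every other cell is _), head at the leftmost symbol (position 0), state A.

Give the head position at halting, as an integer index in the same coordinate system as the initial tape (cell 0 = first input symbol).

7

A | [1]011001_   read 1 → write 0, move R, go to C
C | 0[0]11001_   read 0 → write _, move S, go to D
D | 0[_]11001_   read _ → write _, move R, go to B
B | 0_[1]1001_   read 1 → write 0, move L, go to D
D | 0[_]01001_   read _ → write _, move R, go to B
B | 0_[0]1001_   read 0 → write 0, move S, go to C
C | 0_[0]1001_   read 0 → write _, move S, go to D
D | 0_[_]1001_   read _ → write _, move R, go to B
B | 0__[1]001_   read 1 → write 0, move L, go to D
D | 0_[_]0001_   read _ → write _, move R, go to B
B | 0__[0]001_   read 0 → write 0, move S, go to C
C | 0__[0]001_   read 0 → write _, move S, go to D
D | 0__[_]001_   read _ → write _, move R, go to B
B | 0___[0]01_   read 0 → write 0, move S, go to C
C | 0___[0]01_   read 0 → write _, move S, go to D
D | 0___[_]01_   read _ → write _, move R, go to B
B | 0____[0]1_   read 0 → write 0, move S, go to C
C | 0____[0]1_   read 0 → write _, move S, go to D
D | 0____[_]1_   read _ → write _, move R, go to B
B | 0_____[1]_   read 1 → write 0, move L, go to D
D | 0____[_]0_   read _ → write _, move R, go to B
B | 0_____[0]_   read 0 → write 0, move S, go to C
C | 0_____[0]_   read 0 → write _, move S, go to D
D | 0_____[_]_   read _ → write _, move R, go to B
B | 0______[_]
At halt the head is at cell 7.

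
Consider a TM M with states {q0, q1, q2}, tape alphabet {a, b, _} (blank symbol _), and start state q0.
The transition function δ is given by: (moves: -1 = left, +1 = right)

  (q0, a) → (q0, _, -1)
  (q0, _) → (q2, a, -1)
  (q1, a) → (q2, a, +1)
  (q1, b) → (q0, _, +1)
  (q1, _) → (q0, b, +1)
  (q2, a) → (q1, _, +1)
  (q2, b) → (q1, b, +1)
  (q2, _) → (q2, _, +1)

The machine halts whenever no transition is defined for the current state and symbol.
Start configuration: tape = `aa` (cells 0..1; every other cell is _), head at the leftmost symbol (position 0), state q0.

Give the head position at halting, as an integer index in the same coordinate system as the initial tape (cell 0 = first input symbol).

q0 | __[a]a   read a → write _, move -1, go to q0
q0 | _[_]_a   read _ → write a, move -1, go to q2
q2 | [_]a_a   read _ → write _, move +1, go to q2
q2 | _[a]_a   read a → write _, move +1, go to q1
q1 | __[_]a   read _ → write b, move +1, go to q0
q0 | __b[a]   read a → write _, move -1, go to q0
q0 | __[b]_
At halt the head is at cell 0.

0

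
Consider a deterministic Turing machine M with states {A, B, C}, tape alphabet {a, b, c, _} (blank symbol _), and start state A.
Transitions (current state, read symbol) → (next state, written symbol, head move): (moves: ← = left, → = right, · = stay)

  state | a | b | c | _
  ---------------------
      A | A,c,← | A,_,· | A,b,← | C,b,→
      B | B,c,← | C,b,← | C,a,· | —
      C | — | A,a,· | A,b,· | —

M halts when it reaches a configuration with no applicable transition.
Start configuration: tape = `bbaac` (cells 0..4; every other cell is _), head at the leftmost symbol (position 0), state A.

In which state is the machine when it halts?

A | [b]baac   read b → write _, move ·, go to A
A | [_]baac   read _ → write b, move →, go to C
C | b[b]aac   read b → write a, move ·, go to A
A | b[a]aac   read a → write c, move ←, go to A
A | [b]caac   read b → write _, move ·, go to A
A | [_]caac   read _ → write b, move →, go to C
C | b[c]aac   read c → write b, move ·, go to A
A | b[b]aac   read b → write _, move ·, go to A
A | b[_]aac   read _ → write b, move →, go to C
C | bb[a]ac
No transition is defined for (C, a); M halts in state C.

C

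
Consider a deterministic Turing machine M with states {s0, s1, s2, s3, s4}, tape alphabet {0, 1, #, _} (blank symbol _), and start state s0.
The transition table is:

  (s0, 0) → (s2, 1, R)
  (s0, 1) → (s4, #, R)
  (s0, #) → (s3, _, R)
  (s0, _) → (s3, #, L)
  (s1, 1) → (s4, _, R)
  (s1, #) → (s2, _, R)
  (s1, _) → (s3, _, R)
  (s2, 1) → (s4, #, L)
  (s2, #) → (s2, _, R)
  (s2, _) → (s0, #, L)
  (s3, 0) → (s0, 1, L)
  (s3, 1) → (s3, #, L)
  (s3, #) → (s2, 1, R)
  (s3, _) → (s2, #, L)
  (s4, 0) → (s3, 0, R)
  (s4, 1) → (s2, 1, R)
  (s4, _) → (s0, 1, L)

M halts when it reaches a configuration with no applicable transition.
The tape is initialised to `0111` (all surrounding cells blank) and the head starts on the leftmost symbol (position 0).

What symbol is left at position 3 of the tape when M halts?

#

s0 | [0]111__   read 0 → write 1, move R, go to s2
s2 | 1[1]11__   read 1 → write #, move L, go to s4
s4 | [1]#11__   read 1 → write 1, move R, go to s2
s2 | 1[#]11__   read # → write _, move R, go to s2
s2 | 1_[1]1__   read 1 → write #, move L, go to s4
s4 | 1[_]#1__   read _ → write 1, move L, go to s0
s0 | [1]1#1__   read 1 → write #, move R, go to s4
s4 | #[1]#1__   read 1 → write 1, move R, go to s2
s2 | #1[#]1__   read # → write _, move R, go to s2
s2 | #1_[1]__   read 1 → write #, move L, go to s4
s4 | #1[_]#__   read _ → write 1, move L, go to s0
s0 | #[1]1#__   read 1 → write #, move R, go to s4
s4 | ##[1]#__   read 1 → write 1, move R, go to s2
s2 | ##1[#]__   read # → write _, move R, go to s2
s2 | ##1_[_]_   read _ → write #, move L, go to s0
s0 | ##1[_]#_   read _ → write #, move L, go to s3
s3 | ##[1]##_   read 1 → write #, move L, go to s3
s3 | #[#]###_   read # → write 1, move R, go to s2
s2 | #1[#]##_   read # → write _, move R, go to s2
s2 | #1_[#]#_   read # → write _, move R, go to s2
s2 | #1__[#]_   read # → write _, move R, go to s2
s2 | #1___[_]   read _ → write #, move L, go to s0
s0 | #1__[_]#   read _ → write #, move L, go to s3
s3 | #1_[_]##   read _ → write #, move L, go to s2
s2 | #1[_]###   read _ → write #, move L, go to s0
s0 | #[1]####   read 1 → write #, move R, go to s4
s4 | ##[#]###
Cell 3 holds # when M halts.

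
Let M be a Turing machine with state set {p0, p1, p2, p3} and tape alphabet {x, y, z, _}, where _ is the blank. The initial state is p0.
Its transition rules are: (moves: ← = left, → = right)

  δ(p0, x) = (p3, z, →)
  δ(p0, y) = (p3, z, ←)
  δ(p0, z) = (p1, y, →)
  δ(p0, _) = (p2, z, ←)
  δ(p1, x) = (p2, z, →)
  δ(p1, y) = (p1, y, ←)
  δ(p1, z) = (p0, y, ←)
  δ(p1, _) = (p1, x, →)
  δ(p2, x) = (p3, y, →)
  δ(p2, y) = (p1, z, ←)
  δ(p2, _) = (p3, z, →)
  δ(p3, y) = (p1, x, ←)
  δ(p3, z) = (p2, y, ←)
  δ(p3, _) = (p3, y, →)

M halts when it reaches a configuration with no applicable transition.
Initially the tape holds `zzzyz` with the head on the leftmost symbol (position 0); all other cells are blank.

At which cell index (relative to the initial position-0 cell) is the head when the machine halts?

-4

p0 | ____[z]zzyz   read z → write y, move →, go to p1
p1 | ____y[z]zyz   read z → write y, move ←, go to p0
p0 | ____[y]yzyz   read y → write z, move ←, go to p3
p3 | ___[_]zyzyz   read _ → write y, move →, go to p3
p3 | ___y[z]yzyz   read z → write y, move ←, go to p2
p2 | ___[y]yyzyz   read y → write z, move ←, go to p1
p1 | __[_]zyyzyz   read _ → write x, move →, go to p1
p1 | __x[z]yyzyz   read z → write y, move ←, go to p0
p0 | __[x]yyyzyz   read x → write z, move →, go to p3
p3 | __z[y]yyzyz   read y → write x, move ←, go to p1
p1 | __[z]xyyzyz   read z → write y, move ←, go to p0
p0 | _[_]yxyyzyz   read _ → write z, move ←, go to p2
p2 | [_]zyxyyzyz   read _ → write z, move →, go to p3
p3 | z[z]yxyyzyz   read z → write y, move ←, go to p2
p2 | [z]yyxyyzyz
At halt the head is at cell -4.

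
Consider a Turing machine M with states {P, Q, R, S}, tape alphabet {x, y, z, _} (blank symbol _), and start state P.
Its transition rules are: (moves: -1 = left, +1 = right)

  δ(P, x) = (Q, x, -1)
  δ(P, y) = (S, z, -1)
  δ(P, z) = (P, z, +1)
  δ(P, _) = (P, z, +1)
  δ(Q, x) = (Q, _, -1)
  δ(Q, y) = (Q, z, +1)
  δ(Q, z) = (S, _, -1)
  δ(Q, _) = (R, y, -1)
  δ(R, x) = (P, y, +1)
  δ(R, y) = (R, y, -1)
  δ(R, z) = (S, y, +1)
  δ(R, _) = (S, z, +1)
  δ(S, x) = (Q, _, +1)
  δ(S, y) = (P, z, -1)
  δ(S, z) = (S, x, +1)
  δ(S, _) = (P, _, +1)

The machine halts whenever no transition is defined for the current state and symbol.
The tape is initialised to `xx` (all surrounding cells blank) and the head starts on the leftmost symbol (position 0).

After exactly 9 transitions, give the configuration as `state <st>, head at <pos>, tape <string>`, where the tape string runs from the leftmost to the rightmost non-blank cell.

state S, head at -1, tape x_xx

P | __[x]x   read x → write x, move -1, go to Q
Q | _[_]xx   read _ → write y, move -1, go to R
R | [_]yxx   read _ → write z, move +1, go to S
S | z[y]xx   read y → write z, move -1, go to P
P | [z]zxx   read z → write z, move +1, go to P
P | z[z]xx   read z → write z, move +1, go to P
P | zz[x]x   read x → write x, move -1, go to Q
Q | z[z]xx   read z → write _, move -1, go to S
S | [z]_xx   read z → write x, move +1, go to S
S | x[_]xx
After 9 steps: state S, head at -1, tape x_xx.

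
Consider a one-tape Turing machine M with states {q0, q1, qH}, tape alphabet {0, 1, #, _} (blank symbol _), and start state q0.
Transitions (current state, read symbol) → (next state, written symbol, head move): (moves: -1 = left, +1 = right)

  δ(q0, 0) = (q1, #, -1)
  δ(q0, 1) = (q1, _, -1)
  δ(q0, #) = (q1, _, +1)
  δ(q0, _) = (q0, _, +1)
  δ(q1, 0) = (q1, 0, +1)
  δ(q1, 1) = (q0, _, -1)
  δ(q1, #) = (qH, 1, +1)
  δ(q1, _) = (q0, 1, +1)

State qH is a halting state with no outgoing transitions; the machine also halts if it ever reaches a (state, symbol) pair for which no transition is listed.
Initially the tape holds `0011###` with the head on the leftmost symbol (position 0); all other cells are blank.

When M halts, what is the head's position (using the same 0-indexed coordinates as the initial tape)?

6

q0 | _[0]011###   read 0 → write #, move -1, go to q1
q1 | [_]#011###   read _ → write 1, move +1, go to q0
q0 | 1[#]011###   read # → write _, move +1, go to q1
q1 | 1_[0]11###   read 0 → write 0, move +1, go to q1
q1 | 1_0[1]1###   read 1 → write _, move -1, go to q0
q0 | 1_[0]_1###   read 0 → write #, move -1, go to q1
q1 | 1[_]#_1###   read _ → write 1, move +1, go to q0
q0 | 11[#]_1###   read # → write _, move +1, go to q1
q1 | 11_[_]1###   read _ → write 1, move +1, go to q0
q0 | 11_1[1]###   read 1 → write _, move -1, go to q1
q1 | 11_[1]_###   read 1 → write _, move -1, go to q0
q0 | 11[_]__###   read _ → write _, move +1, go to q0
q0 | 11_[_]_###   read _ → write _, move +1, go to q0
q0 | 11__[_]###   read _ → write _, move +1, go to q0
q0 | 11___[#]##   read # → write _, move +1, go to q1
q1 | 11____[#]#   read # → write 1, move +1, go to qH
qH | 11____1[#]
At halt the head is at cell 6.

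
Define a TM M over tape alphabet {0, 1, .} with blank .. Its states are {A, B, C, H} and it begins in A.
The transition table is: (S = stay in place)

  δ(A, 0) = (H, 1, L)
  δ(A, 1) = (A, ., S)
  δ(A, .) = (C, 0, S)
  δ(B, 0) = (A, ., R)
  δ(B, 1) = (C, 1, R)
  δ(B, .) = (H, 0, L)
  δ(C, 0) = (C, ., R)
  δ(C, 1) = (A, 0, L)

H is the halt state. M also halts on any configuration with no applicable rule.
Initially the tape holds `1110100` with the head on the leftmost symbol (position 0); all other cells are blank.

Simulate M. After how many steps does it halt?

state=A head=0 tape=[1]110100.   (A,1)→(A,.,S)
state=A head=0 tape=[.]110100.   (A,.)→(C,0,S)
state=C head=0 tape=[0]110100.   (C,0)→(C,.,R)
state=C head=1 tape=.[1]10100.   (C,1)→(A,0,L)
state=A head=0 tape=[.]010100.   (A,.)→(C,0,S)
state=C head=0 tape=[0]010100.   (C,0)→(C,.,R)
state=C head=1 tape=.[0]10100.   (C,0)→(C,.,R)
state=C head=2 tape=..[1]0100.   (C,1)→(A,0,L)
state=A head=1 tape=.[.]00100.   (A,.)→(C,0,S)
state=C head=1 tape=.[0]00100.   (C,0)→(C,.,R)
state=C head=2 tape=..[0]0100.   (C,0)→(C,.,R)
state=C head=3 tape=...[0]100.   (C,0)→(C,.,R)
state=C head=4 tape=....[1]00.   (C,1)→(A,0,L)
state=A head=3 tape=...[.]000.   (A,.)→(C,0,S)
state=C head=3 tape=...[0]000.   (C,0)→(C,.,R)
state=C head=4 tape=....[0]00.   (C,0)→(C,.,R)
state=C head=5 tape=.....[0]0.   (C,0)→(C,.,R)
state=C head=6 tape=......[0].   (C,0)→(C,.,R)
state=C head=7 tape=.......[.]
M halts after 18 transitions.

18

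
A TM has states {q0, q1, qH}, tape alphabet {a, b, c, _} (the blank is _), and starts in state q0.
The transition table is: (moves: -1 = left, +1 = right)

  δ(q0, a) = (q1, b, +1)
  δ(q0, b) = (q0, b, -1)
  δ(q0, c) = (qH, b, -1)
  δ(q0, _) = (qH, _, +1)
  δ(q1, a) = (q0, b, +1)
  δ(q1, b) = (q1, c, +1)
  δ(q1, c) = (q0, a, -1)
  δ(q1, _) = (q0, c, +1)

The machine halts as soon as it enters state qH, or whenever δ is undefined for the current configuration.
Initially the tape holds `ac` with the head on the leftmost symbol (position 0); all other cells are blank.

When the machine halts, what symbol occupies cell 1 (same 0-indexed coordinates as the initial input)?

q0 | _[a]c   read a → write b, move +1, go to q1
q1 | _b[c]   read c → write a, move -1, go to q0
q0 | _[b]a   read b → write b, move -1, go to q0
q0 | [_]ba   read _ → write _, move +1, go to qH
qH | _[b]a
Cell 1 holds a when M halts.

a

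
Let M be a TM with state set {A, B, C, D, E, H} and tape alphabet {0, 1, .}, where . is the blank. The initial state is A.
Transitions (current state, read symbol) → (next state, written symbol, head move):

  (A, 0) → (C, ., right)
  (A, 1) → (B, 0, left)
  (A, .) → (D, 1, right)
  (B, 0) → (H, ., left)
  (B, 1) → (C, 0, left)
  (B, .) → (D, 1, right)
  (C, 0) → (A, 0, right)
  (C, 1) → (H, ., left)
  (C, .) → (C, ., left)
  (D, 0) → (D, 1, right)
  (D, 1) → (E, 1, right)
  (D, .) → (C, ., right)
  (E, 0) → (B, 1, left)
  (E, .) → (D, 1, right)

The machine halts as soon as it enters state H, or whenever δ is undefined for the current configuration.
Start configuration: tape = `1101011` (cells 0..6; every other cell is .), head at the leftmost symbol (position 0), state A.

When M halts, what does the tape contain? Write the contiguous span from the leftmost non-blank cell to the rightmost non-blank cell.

A | .[1]101011   read 1 → write 0, move left, go to B
B | [.]0101011   read . → write 1, move right, go to D
D | 1[0]101011   read 0 → write 1, move right, go to D
D | 11[1]01011   read 1 → write 1, move right, go to E
E | 111[0]1011   read 0 → write 1, move left, go to B
B | 11[1]11011   read 1 → write 0, move left, go to C
C | 1[1]011011   read 1 → write ., move left, go to H
H | [1].011011
The non-blank tape span at halt is 1.011011.

1.011011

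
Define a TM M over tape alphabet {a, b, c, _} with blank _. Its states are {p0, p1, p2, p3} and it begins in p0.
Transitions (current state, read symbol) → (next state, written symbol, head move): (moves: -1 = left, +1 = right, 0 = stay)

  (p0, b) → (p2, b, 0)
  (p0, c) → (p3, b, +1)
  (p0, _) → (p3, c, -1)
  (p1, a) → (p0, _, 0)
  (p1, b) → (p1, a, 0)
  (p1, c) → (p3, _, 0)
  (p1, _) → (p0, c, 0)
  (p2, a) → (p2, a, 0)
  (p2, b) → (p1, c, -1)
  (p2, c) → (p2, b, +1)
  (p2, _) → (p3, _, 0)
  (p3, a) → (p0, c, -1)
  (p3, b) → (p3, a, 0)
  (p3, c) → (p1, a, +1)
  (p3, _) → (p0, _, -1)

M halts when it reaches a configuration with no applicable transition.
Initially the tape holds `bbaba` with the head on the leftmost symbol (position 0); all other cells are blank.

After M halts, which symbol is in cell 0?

_

p0 | __[b]baba   read b → write b, move 0, go to p2
p2 | __[b]baba   read b → write c, move -1, go to p1
p1 | _[_]cbaba   read _ → write c, move 0, go to p0
p0 | _[c]cbaba   read c → write b, move +1, go to p3
p3 | _b[c]baba   read c → write a, move +1, go to p1
p1 | _ba[b]aba   read b → write a, move 0, go to p1
p1 | _ba[a]aba   read a → write _, move 0, go to p0
p0 | _ba[_]aba   read _ → write c, move -1, go to p3
p3 | _b[a]caba   read a → write c, move -1, go to p0
p0 | _[b]ccaba   read b → write b, move 0, go to p2
p2 | _[b]ccaba   read b → write c, move -1, go to p1
p1 | [_]cccaba   read _ → write c, move 0, go to p0
p0 | [c]cccaba   read c → write b, move +1, go to p3
p3 | b[c]ccaba   read c → write a, move +1, go to p1
p1 | ba[c]caba   read c → write _, move 0, go to p3
p3 | ba[_]caba   read _ → write _, move -1, go to p0
p0 | b[a]_caba
Cell 0 holds _ when M halts.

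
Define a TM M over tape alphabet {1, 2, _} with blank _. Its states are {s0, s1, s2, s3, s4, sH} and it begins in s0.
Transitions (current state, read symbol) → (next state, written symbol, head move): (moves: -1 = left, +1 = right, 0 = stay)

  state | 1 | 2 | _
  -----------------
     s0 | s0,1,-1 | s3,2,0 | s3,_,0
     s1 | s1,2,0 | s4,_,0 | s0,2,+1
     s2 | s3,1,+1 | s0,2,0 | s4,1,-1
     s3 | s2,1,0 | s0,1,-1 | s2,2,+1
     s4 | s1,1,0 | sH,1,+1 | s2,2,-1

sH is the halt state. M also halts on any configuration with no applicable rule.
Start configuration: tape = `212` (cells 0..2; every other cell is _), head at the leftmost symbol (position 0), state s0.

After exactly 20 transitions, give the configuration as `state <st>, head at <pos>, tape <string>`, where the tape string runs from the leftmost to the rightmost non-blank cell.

s0 | __[2]12   read 2 → write 2, move 0, go to s3
s3 | __[2]12   read 2 → write 1, move -1, go to s0
s0 | _[_]112   read _ → write _, move 0, go to s3
s3 | _[_]112   read _ → write 2, move +1, go to s2
s2 | _2[1]12   read 1 → write 1, move +1, go to s3
s3 | _21[1]2   read 1 → write 1, move 0, go to s2
s2 | _21[1]2   read 1 → write 1, move +1, go to s3
s3 | _211[2]   read 2 → write 1, move -1, go to s0
s0 | _21[1]1   read 1 → write 1, move -1, go to s0
s0 | _2[1]11   read 1 → write 1, move -1, go to s0
s0 | _[2]111   read 2 → write 2, move 0, go to s3
s3 | _[2]111   read 2 → write 1, move -1, go to s0
s0 | [_]1111   read _ → write _, move 0, go to s3
s3 | [_]1111   read _ → write 2, move +1, go to s2
s2 | 2[1]111   read 1 → write 1, move +1, go to s3
s3 | 21[1]11   read 1 → write 1, move 0, go to s2
s2 | 21[1]11   read 1 → write 1, move +1, go to s3
s3 | 211[1]1   read 1 → write 1, move 0, go to s2
s2 | 211[1]1   read 1 → write 1, move +1, go to s3
s3 | 2111[1]   read 1 → write 1, move 0, go to s2
s2 | 2111[1]
After 20 steps: state s2, head at 2, tape 21111.

state s2, head at 2, tape 21111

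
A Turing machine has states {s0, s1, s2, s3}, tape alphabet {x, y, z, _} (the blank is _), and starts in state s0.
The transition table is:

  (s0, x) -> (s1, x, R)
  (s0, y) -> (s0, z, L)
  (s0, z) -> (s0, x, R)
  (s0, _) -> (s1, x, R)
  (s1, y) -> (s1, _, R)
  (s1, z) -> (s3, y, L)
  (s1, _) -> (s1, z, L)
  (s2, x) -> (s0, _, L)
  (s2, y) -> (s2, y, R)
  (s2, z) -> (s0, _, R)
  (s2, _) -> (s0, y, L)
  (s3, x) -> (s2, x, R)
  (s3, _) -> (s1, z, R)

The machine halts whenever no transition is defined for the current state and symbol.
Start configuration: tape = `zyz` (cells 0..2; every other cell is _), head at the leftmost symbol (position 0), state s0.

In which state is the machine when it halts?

s1

state=s0 head=0 tape=[z]yz__   (s0,z)→(s0,x,R)
state=s0 head=1 tape=x[y]z__   (s0,y)→(s0,z,L)
state=s0 head=0 tape=[x]zz__   (s0,x)→(s1,x,R)
state=s1 head=1 tape=x[z]z__   (s1,z)→(s3,y,L)
state=s3 head=0 tape=[x]yz__   (s3,x)→(s2,x,R)
state=s2 head=1 tape=x[y]z__   (s2,y)→(s2,y,R)
state=s2 head=2 tape=xy[z]__   (s2,z)→(s0,_,R)
state=s0 head=3 tape=xy_[_]_   (s0,_)→(s1,x,R)
state=s1 head=4 tape=xy_x[_]   (s1,_)→(s1,z,L)
state=s1 head=3 tape=xy_[x]z
No transition is defined for (s1, x); M halts in state s1.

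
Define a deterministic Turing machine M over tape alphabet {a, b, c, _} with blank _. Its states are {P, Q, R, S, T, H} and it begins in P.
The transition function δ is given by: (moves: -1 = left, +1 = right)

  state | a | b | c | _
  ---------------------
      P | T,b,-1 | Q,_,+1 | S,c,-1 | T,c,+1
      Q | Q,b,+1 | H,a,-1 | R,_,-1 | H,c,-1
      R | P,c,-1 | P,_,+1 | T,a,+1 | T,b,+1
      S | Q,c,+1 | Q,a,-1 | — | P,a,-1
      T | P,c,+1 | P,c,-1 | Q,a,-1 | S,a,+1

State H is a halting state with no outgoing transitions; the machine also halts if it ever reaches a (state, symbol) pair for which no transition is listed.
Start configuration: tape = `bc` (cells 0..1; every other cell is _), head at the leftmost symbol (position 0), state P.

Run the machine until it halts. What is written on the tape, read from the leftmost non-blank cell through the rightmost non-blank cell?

bacaa

P | __[b]c_   read b → write _, move +1, go to Q
Q | ___[c]_   read c → write _, move -1, go to R
R | __[_]__   read _ → write b, move +1, go to T
T | __b[_]_   read _ → write a, move +1, go to S
S | __ba[_]   read _ → write a, move -1, go to P
P | __b[a]a   read a → write b, move -1, go to T
T | __[b]ba   read b → write c, move -1, go to P
P | _[_]cba   read _ → write c, move +1, go to T
T | _c[c]ba   read c → write a, move -1, go to Q
Q | _[c]aba   read c → write _, move -1, go to R
R | [_]_aba   read _ → write b, move +1, go to T
T | b[_]aba   read _ → write a, move +1, go to S
S | ba[a]ba   read a → write c, move +1, go to Q
Q | bac[b]a   read b → write a, move -1, go to H
H | ba[c]aa
The non-blank tape span at halt is bacaa.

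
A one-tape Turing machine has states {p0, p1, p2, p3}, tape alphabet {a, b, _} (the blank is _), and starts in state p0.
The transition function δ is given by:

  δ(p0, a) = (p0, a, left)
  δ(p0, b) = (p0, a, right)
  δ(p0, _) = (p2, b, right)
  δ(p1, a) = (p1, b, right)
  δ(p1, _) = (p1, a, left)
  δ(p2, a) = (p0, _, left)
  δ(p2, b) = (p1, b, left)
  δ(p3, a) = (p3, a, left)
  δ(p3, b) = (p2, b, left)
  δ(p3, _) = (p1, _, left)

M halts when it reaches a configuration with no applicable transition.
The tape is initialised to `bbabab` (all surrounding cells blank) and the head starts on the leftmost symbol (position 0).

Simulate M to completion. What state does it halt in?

p1

p0 | _[b]babab   read b → write a, move right, go to p0
p0 | _a[b]abab   read b → write a, move right, go to p0
p0 | _aa[a]bab   read a → write a, move left, go to p0
p0 | _a[a]abab   read a → write a, move left, go to p0
p0 | _[a]aabab   read a → write a, move left, go to p0
p0 | [_]aaabab   read _ → write b, move right, go to p2
p2 | b[a]aabab   read a → write _, move left, go to p0
p0 | [b]_aabab   read b → write a, move right, go to p0
p0 | a[_]aabab   read _ → write b, move right, go to p2
p2 | ab[a]abab   read a → write _, move left, go to p0
p0 | a[b]_abab   read b → write a, move right, go to p0
p0 | aa[_]abab   read _ → write b, move right, go to p2
p2 | aab[a]bab   read a → write _, move left, go to p0
p0 | aa[b]_bab   read b → write a, move right, go to p0
p0 | aaa[_]bab   read _ → write b, move right, go to p2
p2 | aaab[b]ab   read b → write b, move left, go to p1
p1 | aaa[b]bab
No transition is defined for (p1, b); M halts in state p1.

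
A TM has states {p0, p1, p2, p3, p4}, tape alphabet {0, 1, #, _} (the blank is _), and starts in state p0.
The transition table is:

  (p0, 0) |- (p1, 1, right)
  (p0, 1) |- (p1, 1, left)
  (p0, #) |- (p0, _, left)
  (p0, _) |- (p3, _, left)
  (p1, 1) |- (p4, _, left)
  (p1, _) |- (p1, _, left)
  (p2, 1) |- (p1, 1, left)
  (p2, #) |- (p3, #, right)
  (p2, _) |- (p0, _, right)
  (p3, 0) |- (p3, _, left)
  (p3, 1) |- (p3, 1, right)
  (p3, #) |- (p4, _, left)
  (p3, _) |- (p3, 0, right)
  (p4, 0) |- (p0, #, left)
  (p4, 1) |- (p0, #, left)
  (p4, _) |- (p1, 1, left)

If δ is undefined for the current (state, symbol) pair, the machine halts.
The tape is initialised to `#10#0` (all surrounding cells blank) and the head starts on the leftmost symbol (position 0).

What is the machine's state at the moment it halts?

p0 | __[#]10#0   read # → write _, move left, go to p0
p0 | _[_]_10#0   read _ → write _, move left, go to p3
p3 | [_]__10#0   read _ → write 0, move right, go to p3
p3 | 0[_]_10#0   read _ → write 0, move right, go to p3
p3 | 00[_]10#0   read _ → write 0, move right, go to p3
p3 | 000[1]0#0   read 1 → write 1, move right, go to p3
p3 | 0001[0]#0   read 0 → write _, move left, go to p3
p3 | 000[1]_#0   read 1 → write 1, move right, go to p3
p3 | 0001[_]#0   read _ → write 0, move right, go to p3
p3 | 00010[#]0   read # → write _, move left, go to p4
p4 | 0001[0]_0   read 0 → write #, move left, go to p0
p0 | 000[1]#_0   read 1 → write 1, move left, go to p1
p1 | 00[0]1#_0
No transition is defined for (p1, 0); M halts in state p1.

p1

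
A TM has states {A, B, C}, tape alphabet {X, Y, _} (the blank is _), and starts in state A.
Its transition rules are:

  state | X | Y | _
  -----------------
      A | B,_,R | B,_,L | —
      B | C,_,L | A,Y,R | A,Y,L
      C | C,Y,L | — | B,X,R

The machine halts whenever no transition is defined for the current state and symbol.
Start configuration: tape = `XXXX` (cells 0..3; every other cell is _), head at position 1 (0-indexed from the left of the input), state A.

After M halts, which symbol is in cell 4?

A | X[X]XX_   read X → write _, move R, go to B
B | X_[X]X_   read X → write _, move L, go to C
C | X[_]_X_   read _ → write X, move R, go to B
B | XX[_]X_   read _ → write Y, move L, go to A
A | X[X]YX_   read X → write _, move R, go to B
B | X_[Y]X_   read Y → write Y, move R, go to A
A | X_Y[X]_   read X → write _, move R, go to B
B | X_Y_[_]   read _ → write Y, move L, go to A
A | X_Y[_]Y
Cell 4 holds Y when M halts.

Y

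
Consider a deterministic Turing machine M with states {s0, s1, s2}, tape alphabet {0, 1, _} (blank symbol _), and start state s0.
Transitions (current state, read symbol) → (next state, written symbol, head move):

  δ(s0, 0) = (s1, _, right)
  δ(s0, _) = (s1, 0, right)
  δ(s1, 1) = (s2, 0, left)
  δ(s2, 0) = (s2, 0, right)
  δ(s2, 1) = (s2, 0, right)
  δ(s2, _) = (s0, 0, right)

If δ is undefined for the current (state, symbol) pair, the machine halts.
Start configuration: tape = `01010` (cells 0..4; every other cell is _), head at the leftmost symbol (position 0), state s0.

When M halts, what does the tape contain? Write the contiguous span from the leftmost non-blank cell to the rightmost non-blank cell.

s0 | [0]1010   read 0 → write _, move right, go to s1
s1 | _[1]010   read 1 → write 0, move left, go to s2
s2 | [_]0010   read _ → write 0, move right, go to s0
s0 | 0[0]010   read 0 → write _, move right, go to s1
s1 | 0_[0]10
The non-blank tape span at halt is 0_010.

0_010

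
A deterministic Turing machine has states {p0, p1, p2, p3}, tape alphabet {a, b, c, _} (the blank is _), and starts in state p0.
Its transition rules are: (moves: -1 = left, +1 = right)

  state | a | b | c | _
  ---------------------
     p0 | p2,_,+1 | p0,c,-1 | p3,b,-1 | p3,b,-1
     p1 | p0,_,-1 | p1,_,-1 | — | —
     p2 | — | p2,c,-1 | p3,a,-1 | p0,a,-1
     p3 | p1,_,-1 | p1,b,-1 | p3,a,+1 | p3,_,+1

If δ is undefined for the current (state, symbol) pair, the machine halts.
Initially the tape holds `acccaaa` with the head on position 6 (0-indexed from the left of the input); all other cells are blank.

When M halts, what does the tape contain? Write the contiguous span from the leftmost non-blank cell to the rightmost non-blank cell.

b_b__ba

state=p0 head=6 tape=_acccaa[a]_   (p0,a)→(p2,_,+1)
state=p2 head=7 tape=_acccaa_[_]   (p2,_)→(p0,a,-1)
state=p0 head=6 tape=_acccaa[_]a   (p0,_)→(p3,b,-1)
state=p3 head=5 tape=_accca[a]ba   (p3,a)→(p1,_,-1)
state=p1 head=4 tape=_accc[a]_ba   (p1,a)→(p0,_,-1)
state=p0 head=3 tape=_acc[c]__ba   (p0,c)→(p3,b,-1)
state=p3 head=2 tape=_ac[c]b__ba   (p3,c)→(p3,a,+1)
state=p3 head=3 tape=_aca[b]__ba   (p3,b)→(p1,b,-1)
state=p1 head=2 tape=_ac[a]b__ba   (p1,a)→(p0,_,-1)
state=p0 head=1 tape=_a[c]_b__ba   (p0,c)→(p3,b,-1)
state=p3 head=0 tape=_[a]b_b__ba   (p3,a)→(p1,_,-1)
state=p1 head=-1 tape=[_]_b_b__ba
The non-blank tape span at halt is b_b__ba.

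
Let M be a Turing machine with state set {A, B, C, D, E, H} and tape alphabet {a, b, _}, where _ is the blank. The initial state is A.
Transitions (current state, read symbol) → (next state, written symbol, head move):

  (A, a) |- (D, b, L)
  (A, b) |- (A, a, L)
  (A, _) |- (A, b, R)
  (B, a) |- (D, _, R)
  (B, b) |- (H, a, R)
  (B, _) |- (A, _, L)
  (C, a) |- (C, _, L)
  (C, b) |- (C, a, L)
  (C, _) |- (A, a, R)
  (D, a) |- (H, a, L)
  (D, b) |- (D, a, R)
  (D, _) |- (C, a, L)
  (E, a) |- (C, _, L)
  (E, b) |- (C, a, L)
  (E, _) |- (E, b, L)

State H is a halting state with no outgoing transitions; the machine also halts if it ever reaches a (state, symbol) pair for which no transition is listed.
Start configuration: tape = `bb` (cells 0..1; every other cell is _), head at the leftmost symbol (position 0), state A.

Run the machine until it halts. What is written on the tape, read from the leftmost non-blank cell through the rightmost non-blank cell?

aaaa__a

state=A head=0 tape=___[b]b__   (A,b)→(A,a,L)
state=A head=-1 tape=__[_]ab__   (A,_)→(A,b,R)
state=A head=0 tape=__b[a]b__   (A,a)→(D,b,L)
state=D head=-1 tape=__[b]bb__   (D,b)→(D,a,R)
state=D head=0 tape=__a[b]b__   (D,b)→(D,a,R)
state=D head=1 tape=__aa[b]__   (D,b)→(D,a,R)
state=D head=2 tape=__aaa[_]_   (D,_)→(C,a,L)
state=C head=1 tape=__aa[a]a_   (C,a)→(C,_,L)
state=C head=0 tape=__a[a]_a_   (C,a)→(C,_,L)
state=C head=-1 tape=__[a]__a_   (C,a)→(C,_,L)
state=C head=-2 tape=_[_]___a_   (C,_)→(A,a,R)
state=A head=-1 tape=_a[_]__a_   (A,_)→(A,b,R)
state=A head=0 tape=_ab[_]_a_   (A,_)→(A,b,R)
state=A head=1 tape=_abb[_]a_   (A,_)→(A,b,R)
state=A head=2 tape=_abbb[a]_   (A,a)→(D,b,L)
state=D head=1 tape=_abb[b]b_   (D,b)→(D,a,R)
state=D head=2 tape=_abba[b]_   (D,b)→(D,a,R)
state=D head=3 tape=_abbaa[_]   (D,_)→(C,a,L)
state=C head=2 tape=_abba[a]a   (C,a)→(C,_,L)
state=C head=1 tape=_abb[a]_a   (C,a)→(C,_,L)
state=C head=0 tape=_ab[b]__a   (C,b)→(C,a,L)
state=C head=-1 tape=_a[b]a__a   (C,b)→(C,a,L)
state=C head=-2 tape=_[a]aa__a   (C,a)→(C,_,L)
state=C head=-3 tape=[_]_aa__a   (C,_)→(A,a,R)
state=A head=-2 tape=a[_]aa__a   (A,_)→(A,b,R)
state=A head=-1 tape=ab[a]a__a   (A,a)→(D,b,L)
state=D head=-2 tape=a[b]ba__a   (D,b)→(D,a,R)
state=D head=-1 tape=aa[b]a__a   (D,b)→(D,a,R)
state=D head=0 tape=aaa[a]__a   (D,a)→(H,a,L)
state=H head=-1 tape=aa[a]a__a
The non-blank tape span at halt is aaaa__a.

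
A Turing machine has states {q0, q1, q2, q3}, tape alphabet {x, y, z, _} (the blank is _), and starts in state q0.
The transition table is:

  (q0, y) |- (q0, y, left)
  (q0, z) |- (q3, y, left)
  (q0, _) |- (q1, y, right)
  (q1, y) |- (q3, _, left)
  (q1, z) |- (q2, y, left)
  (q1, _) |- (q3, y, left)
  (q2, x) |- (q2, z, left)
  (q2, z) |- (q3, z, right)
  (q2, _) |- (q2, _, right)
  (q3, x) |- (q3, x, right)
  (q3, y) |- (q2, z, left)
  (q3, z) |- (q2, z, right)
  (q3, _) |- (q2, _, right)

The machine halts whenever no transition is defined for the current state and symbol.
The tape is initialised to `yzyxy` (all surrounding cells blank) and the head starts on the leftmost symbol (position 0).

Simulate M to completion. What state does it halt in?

state=q0 head=0 tape=__[y]zyxy   (q0,y)→(q0,y,left)
state=q0 head=-1 tape=_[_]yzyxy   (q0,_)→(q1,y,right)
state=q1 head=0 tape=_y[y]zyxy   (q1,y)→(q3,_,left)
state=q3 head=-1 tape=_[y]_zyxy   (q3,y)→(q2,z,left)
state=q2 head=-2 tape=[_]z_zyxy   (q2,_)→(q2,_,right)
state=q2 head=-1 tape=_[z]_zyxy   (q2,z)→(q3,z,right)
state=q3 head=0 tape=_z[_]zyxy   (q3,_)→(q2,_,right)
state=q2 head=1 tape=_z_[z]yxy   (q2,z)→(q3,z,right)
state=q3 head=2 tape=_z_z[y]xy   (q3,y)→(q2,z,left)
state=q2 head=1 tape=_z_[z]zxy   (q2,z)→(q3,z,right)
state=q3 head=2 tape=_z_z[z]xy   (q3,z)→(q2,z,right)
state=q2 head=3 tape=_z_zz[x]y   (q2,x)→(q2,z,left)
state=q2 head=2 tape=_z_z[z]zy   (q2,z)→(q3,z,right)
state=q3 head=3 tape=_z_zz[z]y   (q3,z)→(q2,z,right)
state=q2 head=4 tape=_z_zzz[y]
No transition is defined for (q2, y); M halts in state q2.

q2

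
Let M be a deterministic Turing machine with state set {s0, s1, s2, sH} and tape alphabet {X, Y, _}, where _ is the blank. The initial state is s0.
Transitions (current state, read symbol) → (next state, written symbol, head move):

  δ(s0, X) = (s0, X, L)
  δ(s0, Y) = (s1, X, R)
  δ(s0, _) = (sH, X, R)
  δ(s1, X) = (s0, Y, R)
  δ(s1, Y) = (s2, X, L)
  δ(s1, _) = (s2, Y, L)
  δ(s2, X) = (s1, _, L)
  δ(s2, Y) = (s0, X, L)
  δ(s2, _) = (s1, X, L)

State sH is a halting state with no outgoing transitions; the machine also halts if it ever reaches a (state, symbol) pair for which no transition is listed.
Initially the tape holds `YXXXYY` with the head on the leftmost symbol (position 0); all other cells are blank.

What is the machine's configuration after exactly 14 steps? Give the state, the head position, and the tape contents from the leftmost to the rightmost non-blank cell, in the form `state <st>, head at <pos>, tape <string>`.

state s0, head at 2, tape XY_X_X

s0 | [Y]XXXYY   read Y → write X, move R, go to s1
s1 | X[X]XXYY   read X → write Y, move R, go to s0
s0 | XY[X]XYY   read X → write X, move L, go to s0
s0 | X[Y]XXYY   read Y → write X, move R, go to s1
s1 | XX[X]XYY   read X → write Y, move R, go to s0
s0 | XXY[X]YY   read X → write X, move L, go to s0
s0 | XX[Y]XYY   read Y → write X, move R, go to s1
s1 | XXX[X]YY   read X → write Y, move R, go to s0
s0 | XXXY[Y]Y   read Y → write X, move R, go to s1
s1 | XXXYX[Y]   read Y → write X, move L, go to s2
s2 | XXXY[X]X   read X → write _, move L, go to s1
s1 | XXX[Y]_X   read Y → write X, move L, go to s2
s2 | XX[X]X_X   read X → write _, move L, go to s1
s1 | X[X]_X_X   read X → write Y, move R, go to s0
s0 | XY[_]X_X
After 14 steps: state s0, head at 2, tape XY_X_X.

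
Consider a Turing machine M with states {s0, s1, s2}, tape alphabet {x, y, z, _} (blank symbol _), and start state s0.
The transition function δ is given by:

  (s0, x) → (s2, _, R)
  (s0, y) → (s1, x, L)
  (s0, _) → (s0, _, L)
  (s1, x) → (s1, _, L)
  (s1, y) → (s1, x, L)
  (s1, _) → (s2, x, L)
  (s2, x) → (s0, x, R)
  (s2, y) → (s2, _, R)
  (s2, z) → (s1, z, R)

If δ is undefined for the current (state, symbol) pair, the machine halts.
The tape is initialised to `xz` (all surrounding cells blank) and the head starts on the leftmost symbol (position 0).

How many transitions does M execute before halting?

state=s0 head=0 tape=[x]z_   (s0,x)→(s2,_,R)
state=s2 head=1 tape=_[z]_   (s2,z)→(s1,z,R)
state=s1 head=2 tape=_z[_]   (s1,_)→(s2,x,L)
state=s2 head=1 tape=_[z]x   (s2,z)→(s1,z,R)
state=s1 head=2 tape=_z[x]   (s1,x)→(s1,_,L)
state=s1 head=1 tape=_[z]_
M halts after 5 transitions.

5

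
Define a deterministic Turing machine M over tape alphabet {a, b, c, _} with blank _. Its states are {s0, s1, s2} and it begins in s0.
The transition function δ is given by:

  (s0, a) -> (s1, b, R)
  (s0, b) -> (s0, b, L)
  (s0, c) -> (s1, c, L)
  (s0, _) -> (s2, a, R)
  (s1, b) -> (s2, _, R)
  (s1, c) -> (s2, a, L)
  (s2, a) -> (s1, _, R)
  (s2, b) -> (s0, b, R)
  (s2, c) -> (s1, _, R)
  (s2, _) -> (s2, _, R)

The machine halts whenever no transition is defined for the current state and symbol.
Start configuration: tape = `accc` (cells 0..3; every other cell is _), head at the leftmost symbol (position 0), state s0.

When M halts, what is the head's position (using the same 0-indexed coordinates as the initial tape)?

4

s0 | [a]ccc_   read a → write b, move R, go to s1
s1 | b[c]cc_   read c → write a, move L, go to s2
s2 | [b]acc_   read b → write b, move R, go to s0
s0 | b[a]cc_   read a → write b, move R, go to s1
s1 | bb[c]c_   read c → write a, move L, go to s2
s2 | b[b]ac_   read b → write b, move R, go to s0
s0 | bb[a]c_   read a → write b, move R, go to s1
s1 | bbb[c]_   read c → write a, move L, go to s2
s2 | bb[b]a_   read b → write b, move R, go to s0
s0 | bbb[a]_   read a → write b, move R, go to s1
s1 | bbbb[_]
At halt the head is at cell 4.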